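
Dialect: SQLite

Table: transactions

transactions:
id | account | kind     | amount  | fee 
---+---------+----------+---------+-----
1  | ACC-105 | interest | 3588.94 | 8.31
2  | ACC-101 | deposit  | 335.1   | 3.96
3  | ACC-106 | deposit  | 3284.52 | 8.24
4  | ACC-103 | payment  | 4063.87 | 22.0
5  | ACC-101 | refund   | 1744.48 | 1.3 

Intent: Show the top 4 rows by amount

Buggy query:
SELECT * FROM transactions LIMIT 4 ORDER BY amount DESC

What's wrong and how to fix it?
Bug: ORDER BY cannot follow LIMIT; LIMIT is the final clause

Fix: Sort with ORDER BY, then apply LIMIT

Corrected query:
SELECT * FROM transactions ORDER BY amount DESC LIMIT 4

Result:
id | account | kind     | amount  | fee 
---+---------+----------+---------+-----
4  | ACC-103 | payment  | 4063.87 | 22  
1  | ACC-105 | interest | 3588.94 | 8.31
3  | ACC-106 | deposit  | 3284.52 | 8.24
5  | ACC-101 | refund   | 1744.48 | 1.3 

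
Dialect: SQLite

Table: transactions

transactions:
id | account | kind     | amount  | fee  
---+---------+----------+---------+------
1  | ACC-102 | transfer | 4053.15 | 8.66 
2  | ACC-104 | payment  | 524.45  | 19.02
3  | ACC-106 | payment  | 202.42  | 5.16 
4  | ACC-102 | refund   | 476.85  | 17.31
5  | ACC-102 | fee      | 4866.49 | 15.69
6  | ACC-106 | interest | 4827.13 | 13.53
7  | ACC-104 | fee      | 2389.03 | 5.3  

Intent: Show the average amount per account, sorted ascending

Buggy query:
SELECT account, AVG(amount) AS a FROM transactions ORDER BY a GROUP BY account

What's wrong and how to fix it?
Bug: ORDER BY appears before GROUP BY; SQL clause order requires GROUP BY first

Fix: Move ORDER BY to the end, after GROUP BY

Corrected query:
SELECT account, AVG(amount) AS a FROM transactions GROUP BY account ORDER BY a

Result:
account | a          
--------+------------
ACC-104 | 1456.74    
ACC-106 | 2514.775   
ACC-102 | 3132.163333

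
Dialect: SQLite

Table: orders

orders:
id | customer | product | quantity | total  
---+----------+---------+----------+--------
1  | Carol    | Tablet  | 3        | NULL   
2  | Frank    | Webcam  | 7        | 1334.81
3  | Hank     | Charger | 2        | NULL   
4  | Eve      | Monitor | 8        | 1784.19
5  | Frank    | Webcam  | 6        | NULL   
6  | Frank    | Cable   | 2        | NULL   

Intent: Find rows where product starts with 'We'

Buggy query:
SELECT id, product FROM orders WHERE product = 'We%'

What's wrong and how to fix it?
Bug: '=' compares the literal string including the % character; pattern matching needs LIKE

Fix: Replace '=' with LIKE so 'We%' is treated as a pattern

Corrected query:
SELECT id, product FROM orders WHERE product LIKE 'We%'

Result:
id | product
---+--------
2  | Webcam 
5  | Webcam 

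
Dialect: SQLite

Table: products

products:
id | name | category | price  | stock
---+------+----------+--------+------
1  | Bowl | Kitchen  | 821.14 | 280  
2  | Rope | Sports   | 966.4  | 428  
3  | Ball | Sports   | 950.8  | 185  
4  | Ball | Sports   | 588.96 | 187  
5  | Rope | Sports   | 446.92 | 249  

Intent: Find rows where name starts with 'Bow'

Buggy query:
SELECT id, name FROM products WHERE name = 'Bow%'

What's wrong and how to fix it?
Bug: Wildcards only work with LIKE; '=' treats '%' as a literal character

Fix: Use LIKE for wildcard pattern matching

Corrected query:
SELECT id, name FROM products WHERE name LIKE 'Bow%'

Result:
id | name
---+-----
1  | Bowl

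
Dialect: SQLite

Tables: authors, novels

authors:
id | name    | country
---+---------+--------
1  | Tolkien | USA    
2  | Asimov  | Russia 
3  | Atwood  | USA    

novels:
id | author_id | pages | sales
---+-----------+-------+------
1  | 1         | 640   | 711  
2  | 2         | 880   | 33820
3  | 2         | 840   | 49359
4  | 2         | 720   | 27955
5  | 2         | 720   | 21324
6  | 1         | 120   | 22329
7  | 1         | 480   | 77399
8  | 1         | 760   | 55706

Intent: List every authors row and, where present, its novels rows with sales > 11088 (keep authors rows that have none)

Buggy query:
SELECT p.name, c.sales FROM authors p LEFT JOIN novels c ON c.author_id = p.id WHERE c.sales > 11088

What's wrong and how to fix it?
Bug: A WHERE condition on the right-hand table after LEFT JOIN drops unmatched parents

Fix: Move the right-table condition into the ON clause so unmatched parents are kept

Corrected query:
SELECT p.name, c.sales FROM authors p LEFT JOIN novels c ON c.author_id = p.id AND c.sales > 11088

Result:
name    | sales
--------+------
Tolkien | 22329
Tolkien | 55706
Tolkien | 77399
Asimov  | 21324
Asimov  | 27955
Asimov  | 33820
Asimov  | 49359
Atwood  | NULL 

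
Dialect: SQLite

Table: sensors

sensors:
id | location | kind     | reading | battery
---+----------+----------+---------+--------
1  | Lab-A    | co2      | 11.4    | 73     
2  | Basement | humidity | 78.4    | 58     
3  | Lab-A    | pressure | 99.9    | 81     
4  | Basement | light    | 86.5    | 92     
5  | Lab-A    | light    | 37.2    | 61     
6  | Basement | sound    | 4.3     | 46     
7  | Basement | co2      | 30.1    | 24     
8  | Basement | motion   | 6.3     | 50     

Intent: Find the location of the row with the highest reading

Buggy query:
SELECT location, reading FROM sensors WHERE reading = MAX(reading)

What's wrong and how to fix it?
Bug: MAX(reading) is an aggregate and cannot be used directly in WHERE

Fix: Use a subquery: WHERE reading = (SELECT MAX(reading) FROM sensors)

Corrected query:
SELECT location, reading FROM sensors WHERE reading = (SELECT MAX(reading) FROM sensors)

Result:
location | reading
---------+--------
Lab-A    | 99.9   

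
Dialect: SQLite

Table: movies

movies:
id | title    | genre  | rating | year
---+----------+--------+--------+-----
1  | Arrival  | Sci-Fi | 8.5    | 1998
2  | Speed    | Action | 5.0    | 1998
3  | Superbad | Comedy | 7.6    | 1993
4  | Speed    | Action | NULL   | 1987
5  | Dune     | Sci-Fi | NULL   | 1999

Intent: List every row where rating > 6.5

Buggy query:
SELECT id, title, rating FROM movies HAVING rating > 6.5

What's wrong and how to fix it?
Bug: HAVING filters the output of aggregation, but this query has no GROUP BY and no aggregate functions, so SQLite rejects it (HAVING clause on a non-aggregate query); the condition here is per row

Fix: Replace HAVING with WHERE since the condition applies to individual rows

Corrected query:
SELECT id, title, rating FROM movies WHERE rating > 6.5

Result:
id | title    | rating
---+----------+-------
1  | Arrival  | 8.5   
3  | Superbad | 7.6   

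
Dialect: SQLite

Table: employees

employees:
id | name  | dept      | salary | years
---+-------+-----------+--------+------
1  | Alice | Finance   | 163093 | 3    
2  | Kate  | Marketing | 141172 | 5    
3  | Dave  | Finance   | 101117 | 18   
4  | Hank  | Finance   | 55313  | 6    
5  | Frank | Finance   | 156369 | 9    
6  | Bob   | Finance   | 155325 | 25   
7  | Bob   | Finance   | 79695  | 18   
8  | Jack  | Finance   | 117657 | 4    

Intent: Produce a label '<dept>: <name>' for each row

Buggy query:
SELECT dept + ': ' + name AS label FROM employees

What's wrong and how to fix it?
Bug: SQLite uses || for string concatenation; + coerces text to numbers (yielding 0)

Fix: Replace + with || to concatenate text

Corrected query:
SELECT dept || ': ' || name AS label FROM employees

Result:
label          
---------------
Finance: Alice 
Marketing: Kate
Finance: Dave  
Finance: Hank  
Finance: Frank 
Finance: Bob   
Finance: Bob   
Finance: Jack  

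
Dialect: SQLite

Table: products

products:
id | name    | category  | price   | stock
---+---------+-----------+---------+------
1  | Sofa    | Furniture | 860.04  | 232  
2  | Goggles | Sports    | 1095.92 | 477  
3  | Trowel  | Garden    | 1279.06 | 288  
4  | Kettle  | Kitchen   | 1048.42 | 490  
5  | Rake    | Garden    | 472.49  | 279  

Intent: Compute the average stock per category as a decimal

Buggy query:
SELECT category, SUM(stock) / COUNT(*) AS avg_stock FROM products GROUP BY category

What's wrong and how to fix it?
Bug: SUM(stock) and COUNT(*) are both integers; the division truncates the fractional part

Fix: Cast one side to REAL so the division keeps the fractional part

Corrected query:
SELECT category, SUM(stock) * 1.0 / COUNT(*) AS avg_stock FROM products GROUP BY category

Result:
category  | avg_stock
----------+----------
Furniture | 232      
Garden    | 283.5    
Kitchen   | 490      
Sports    | 477      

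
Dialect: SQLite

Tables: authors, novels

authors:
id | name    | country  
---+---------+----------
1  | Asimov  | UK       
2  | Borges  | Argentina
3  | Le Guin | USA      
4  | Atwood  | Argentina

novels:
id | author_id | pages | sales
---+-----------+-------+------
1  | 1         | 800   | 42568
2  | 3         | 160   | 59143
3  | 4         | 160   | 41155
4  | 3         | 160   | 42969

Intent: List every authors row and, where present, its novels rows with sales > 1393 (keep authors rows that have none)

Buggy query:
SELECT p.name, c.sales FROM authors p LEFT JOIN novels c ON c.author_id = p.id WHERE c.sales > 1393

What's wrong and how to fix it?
Bug: A WHERE condition on the right-hand table after LEFT JOIN drops unmatched parents

Fix: Move the right-table condition into the ON clause so unmatched parents are kept

Corrected query:
SELECT p.name, c.sales FROM authors p LEFT JOIN novels c ON c.author_id = p.id AND c.sales > 1393

Result:
name    | sales
--------+------
Asimov  | 42568
Borges  | NULL 
Le Guin | 42969
Le Guin | 59143
Atwood  | 41155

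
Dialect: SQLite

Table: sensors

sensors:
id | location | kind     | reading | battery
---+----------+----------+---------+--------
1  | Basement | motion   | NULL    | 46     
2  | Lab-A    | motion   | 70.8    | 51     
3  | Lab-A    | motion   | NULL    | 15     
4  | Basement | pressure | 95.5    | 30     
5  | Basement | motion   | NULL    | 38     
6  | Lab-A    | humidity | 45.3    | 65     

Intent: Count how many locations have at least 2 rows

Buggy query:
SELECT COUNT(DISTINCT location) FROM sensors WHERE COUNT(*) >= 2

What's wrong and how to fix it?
Bug: COUNT(*) cannot appear in WHERE; the per-group count doesn't exist yet

Fix: Use a subquery that GROUPs and filters with HAVING, then count its rows

Corrected query:
SELECT COUNT(*) FROM (SELECT location FROM sensors GROUP BY location HAVING COUNT(*) >= 2)

Result:
COUNT(*)
--------
2       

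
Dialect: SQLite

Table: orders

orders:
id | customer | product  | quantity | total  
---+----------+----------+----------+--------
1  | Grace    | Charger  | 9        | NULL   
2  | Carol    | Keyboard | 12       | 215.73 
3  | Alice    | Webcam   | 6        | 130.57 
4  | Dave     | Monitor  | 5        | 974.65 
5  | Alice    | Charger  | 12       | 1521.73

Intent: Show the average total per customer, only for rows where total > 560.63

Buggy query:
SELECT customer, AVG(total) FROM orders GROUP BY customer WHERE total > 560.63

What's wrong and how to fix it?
Bug: Row-level WHERE must come before GROUP BY in the clause order

Fix: Place WHERE between FROM and GROUP BY

Corrected query:
SELECT customer, AVG(total) FROM orders WHERE total > 560.63 GROUP BY customer

Result:
customer | AVG(total)
---------+-----------
Alice    | 1521.73   
Dave     | 974.65    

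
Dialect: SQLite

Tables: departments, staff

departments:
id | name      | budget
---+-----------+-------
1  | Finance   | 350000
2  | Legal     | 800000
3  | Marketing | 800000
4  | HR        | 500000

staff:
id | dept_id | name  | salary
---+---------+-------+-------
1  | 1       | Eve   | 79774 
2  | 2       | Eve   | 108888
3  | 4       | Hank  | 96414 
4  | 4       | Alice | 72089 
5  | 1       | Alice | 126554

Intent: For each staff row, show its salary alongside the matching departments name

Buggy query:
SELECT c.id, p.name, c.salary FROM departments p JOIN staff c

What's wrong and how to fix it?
Bug: JOIN with no ON clause produces a cartesian product; every staff row pairs with every departments row

Fix: Add ON c.dept_id = p.id to the JOIN

Corrected query:
SELECT c.id, p.name, c.salary FROM departments p JOIN staff c ON c.dept_id = p.id

Result:
id | name    | salary
---+---------+-------
1  | Finance | 79774 
2  | Legal   | 108888
3  | HR      | 96414 
4  | HR      | 72089 
5  | Finance | 126554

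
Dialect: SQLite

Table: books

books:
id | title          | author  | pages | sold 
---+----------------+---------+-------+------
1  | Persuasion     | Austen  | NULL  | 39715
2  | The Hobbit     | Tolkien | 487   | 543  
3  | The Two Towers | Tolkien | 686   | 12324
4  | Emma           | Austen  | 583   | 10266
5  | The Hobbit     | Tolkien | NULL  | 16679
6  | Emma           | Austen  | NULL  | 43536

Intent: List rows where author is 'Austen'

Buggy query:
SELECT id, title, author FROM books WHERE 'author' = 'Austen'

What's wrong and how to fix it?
Bug: 'author' in single quotes is a string literal, not the column; the comparison is literal-vs-literal and never true

Fix: Remove the quotes around the column name (or use double quotes for an identifier)

Corrected query:
SELECT id, title, author FROM books WHERE author = 'Austen'

Result:
id | title      | author
---+------------+-------
1  | Persuasion | Austen
4  | Emma       | Austen
6  | Emma       | Austen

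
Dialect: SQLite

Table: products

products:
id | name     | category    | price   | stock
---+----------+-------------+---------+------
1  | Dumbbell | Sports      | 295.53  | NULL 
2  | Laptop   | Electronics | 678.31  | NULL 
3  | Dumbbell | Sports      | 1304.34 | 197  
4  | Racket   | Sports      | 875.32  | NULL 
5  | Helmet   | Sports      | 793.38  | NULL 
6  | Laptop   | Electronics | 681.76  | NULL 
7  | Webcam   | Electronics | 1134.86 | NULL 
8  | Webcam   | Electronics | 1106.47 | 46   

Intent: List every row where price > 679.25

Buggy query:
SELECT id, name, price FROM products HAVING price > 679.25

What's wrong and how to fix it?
Bug: This is a non-aggregate query (no GROUP BY, no aggregates), so in SQLite the HAVING clause is invalid here; a row-level condition belongs in WHERE

Fix: Use WHERE for row-level filtering

Corrected query:
SELECT id, name, price FROM products WHERE price > 679.25

Result:
id | name     | price  
---+----------+--------
3  | Dumbbell | 1304.34
4  | Racket   | 875.32 
5  | Helmet   | 793.38 
6  | Laptop   | 681.76 
7  | Webcam   | 1134.86
8  | Webcam   | 1106.47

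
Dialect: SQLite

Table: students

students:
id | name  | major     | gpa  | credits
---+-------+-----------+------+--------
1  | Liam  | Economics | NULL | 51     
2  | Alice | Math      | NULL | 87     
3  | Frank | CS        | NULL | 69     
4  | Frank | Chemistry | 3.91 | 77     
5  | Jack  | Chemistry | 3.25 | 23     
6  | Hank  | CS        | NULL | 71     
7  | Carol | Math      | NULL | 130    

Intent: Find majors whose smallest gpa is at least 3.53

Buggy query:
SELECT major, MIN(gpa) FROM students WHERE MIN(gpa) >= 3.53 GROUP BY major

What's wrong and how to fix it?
Bug: Aggregates like MIN are computed per group after WHERE runs

Fix: Use HAVING for the per-group MIN condition

Corrected query:
SELECT major, MIN(gpa) FROM students GROUP BY major HAVING MIN(gpa) >= 3.53

Result:
(no rows)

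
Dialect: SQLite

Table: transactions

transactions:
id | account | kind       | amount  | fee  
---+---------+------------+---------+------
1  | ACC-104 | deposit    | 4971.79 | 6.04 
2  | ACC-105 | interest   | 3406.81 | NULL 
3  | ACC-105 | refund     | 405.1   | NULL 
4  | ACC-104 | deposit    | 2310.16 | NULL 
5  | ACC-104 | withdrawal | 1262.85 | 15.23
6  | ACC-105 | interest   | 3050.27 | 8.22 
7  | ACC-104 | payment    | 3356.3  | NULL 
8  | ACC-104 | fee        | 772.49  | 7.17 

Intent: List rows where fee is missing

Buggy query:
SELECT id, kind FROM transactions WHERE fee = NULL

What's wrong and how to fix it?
Bug: Comparing to NULL with '=' never matches; NULL = NULL is unknown, not true

Fix: Replace '= NULL' with 'IS NULL'

Corrected query:
SELECT id, kind FROM transactions WHERE fee IS NULL

Result:
id | kind    
---+---------
2  | interest
3  | refund  
4  | deposit 
7  | payment 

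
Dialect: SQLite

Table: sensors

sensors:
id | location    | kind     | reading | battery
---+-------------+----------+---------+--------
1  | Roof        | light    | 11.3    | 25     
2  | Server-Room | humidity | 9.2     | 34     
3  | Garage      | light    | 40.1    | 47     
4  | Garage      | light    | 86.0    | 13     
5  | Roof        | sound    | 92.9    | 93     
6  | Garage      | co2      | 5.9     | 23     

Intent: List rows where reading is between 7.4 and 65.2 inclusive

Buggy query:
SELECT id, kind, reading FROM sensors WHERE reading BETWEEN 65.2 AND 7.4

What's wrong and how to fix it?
Bug: The bounds are reversed; BETWEEN a AND b requires a <= b to match anything

Fix: Swap the bounds so the smaller value comes first

Corrected query:
SELECT id, kind, reading FROM sensors WHERE reading BETWEEN 7.4 AND 65.2

Result:
id | kind     | reading
---+----------+--------
1  | light    | 11.3   
2  | humidity | 9.2    
3  | light    | 40.1   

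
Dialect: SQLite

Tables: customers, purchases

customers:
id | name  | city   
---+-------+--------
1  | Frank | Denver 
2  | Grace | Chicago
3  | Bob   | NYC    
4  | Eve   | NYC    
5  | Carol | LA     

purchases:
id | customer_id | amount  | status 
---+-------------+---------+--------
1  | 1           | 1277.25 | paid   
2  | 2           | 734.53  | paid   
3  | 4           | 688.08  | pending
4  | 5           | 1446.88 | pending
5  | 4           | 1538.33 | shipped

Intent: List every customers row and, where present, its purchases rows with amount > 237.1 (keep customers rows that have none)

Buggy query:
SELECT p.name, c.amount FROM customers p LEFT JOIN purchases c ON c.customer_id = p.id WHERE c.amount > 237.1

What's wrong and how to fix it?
Bug: A WHERE condition on the right-hand table after LEFT JOIN drops unmatched parents

Fix: Move the right-table condition into the ON clause so unmatched parents are kept

Corrected query:
SELECT p.name, c.amount FROM customers p LEFT JOIN purchases c ON c.customer_id = p.id AND c.amount > 237.1

Result:
name  | amount 
------+--------
Frank | 1277.25
Grace | 734.53 
Bob   | NULL   
Eve   | 688.08 
Eve   | 1538.33
Carol | 1446.88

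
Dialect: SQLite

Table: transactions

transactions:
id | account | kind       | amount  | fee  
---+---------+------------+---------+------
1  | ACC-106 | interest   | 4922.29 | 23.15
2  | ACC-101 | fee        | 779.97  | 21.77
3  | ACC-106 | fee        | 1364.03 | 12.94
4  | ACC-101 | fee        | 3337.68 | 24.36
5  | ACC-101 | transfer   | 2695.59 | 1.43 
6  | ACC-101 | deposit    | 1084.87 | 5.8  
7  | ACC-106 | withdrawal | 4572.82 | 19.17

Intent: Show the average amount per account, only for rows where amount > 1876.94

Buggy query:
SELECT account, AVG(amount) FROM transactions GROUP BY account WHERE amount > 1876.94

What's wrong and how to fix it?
Bug: WHERE cannot follow GROUP BY

Fix: Place WHERE between FROM and GROUP BY

Corrected query:
SELECT account, AVG(amount) FROM transactions WHERE amount > 1876.94 GROUP BY account

Result:
account | AVG(amount)
--------+------------
ACC-101 | 3016.635   
ACC-106 | 4747.555   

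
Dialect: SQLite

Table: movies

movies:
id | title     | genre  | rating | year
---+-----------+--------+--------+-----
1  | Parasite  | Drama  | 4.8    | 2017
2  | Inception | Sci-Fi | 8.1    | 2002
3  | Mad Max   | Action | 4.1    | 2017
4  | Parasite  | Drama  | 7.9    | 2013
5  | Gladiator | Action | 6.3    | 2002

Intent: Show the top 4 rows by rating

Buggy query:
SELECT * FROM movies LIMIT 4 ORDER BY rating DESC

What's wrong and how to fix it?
Bug: LIMIT must come after ORDER BY

Fix: Swap the clauses: ORDER BY first, then LIMIT

Corrected query:
SELECT * FROM movies ORDER BY rating DESC LIMIT 4

Result:
id | title     | genre  | rating | year
---+-----------+--------+--------+-----
2  | Inception | Sci-Fi | 8.1    | 2002
4  | Parasite  | Drama  | 7.9    | 2013
5  | Gladiator | Action | 6.3    | 2002
1  | Parasite  | Drama  | 4.8    | 2017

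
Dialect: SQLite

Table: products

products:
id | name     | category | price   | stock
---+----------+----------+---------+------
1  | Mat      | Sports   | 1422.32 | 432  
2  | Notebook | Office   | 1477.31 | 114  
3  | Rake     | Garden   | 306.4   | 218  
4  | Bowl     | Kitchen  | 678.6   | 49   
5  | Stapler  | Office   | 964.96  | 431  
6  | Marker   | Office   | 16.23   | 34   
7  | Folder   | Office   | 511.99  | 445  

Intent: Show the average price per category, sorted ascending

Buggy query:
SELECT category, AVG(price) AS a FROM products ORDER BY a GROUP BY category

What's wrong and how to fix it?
Bug: GROUP BY must precede ORDER BY

Fix: Move ORDER BY to the end, after GROUP BY

Corrected query:
SELECT category, AVG(price) AS a FROM products GROUP BY category ORDER BY a

Result:
category | a       
---------+---------
Garden   | 306.4   
Kitchen  | 678.6   
Office   | 742.6225
Sports   | 1422.32 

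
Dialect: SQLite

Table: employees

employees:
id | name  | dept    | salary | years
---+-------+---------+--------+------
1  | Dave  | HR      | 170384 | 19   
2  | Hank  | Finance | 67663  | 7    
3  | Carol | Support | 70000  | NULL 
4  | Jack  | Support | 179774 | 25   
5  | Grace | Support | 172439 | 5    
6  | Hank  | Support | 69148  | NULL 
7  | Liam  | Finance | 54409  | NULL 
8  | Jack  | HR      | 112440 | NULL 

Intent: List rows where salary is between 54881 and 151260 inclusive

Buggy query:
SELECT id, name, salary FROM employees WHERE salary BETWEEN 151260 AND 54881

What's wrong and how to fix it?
Bug: The bounds are reversed; BETWEEN a AND b requires a <= b to match anything

Fix: Swap the bounds so the smaller value comes first

Corrected query:
SELECT id, name, salary FROM employees WHERE salary BETWEEN 54881 AND 151260

Result:
id | name  | salary
---+-------+-------
2  | Hank  | 67663 
3  | Carol | 70000 
6  | Hank  | 69148 
8  | Jack  | 112440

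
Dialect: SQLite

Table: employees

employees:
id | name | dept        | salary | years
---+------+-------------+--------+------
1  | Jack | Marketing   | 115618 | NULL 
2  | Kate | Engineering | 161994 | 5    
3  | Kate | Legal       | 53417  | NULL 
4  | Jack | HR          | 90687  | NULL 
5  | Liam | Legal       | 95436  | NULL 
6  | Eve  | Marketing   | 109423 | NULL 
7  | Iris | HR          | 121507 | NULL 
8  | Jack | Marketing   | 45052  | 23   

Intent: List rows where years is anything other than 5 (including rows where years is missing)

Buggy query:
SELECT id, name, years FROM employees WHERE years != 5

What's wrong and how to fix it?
Bug: 'years != 5' is unknown when years is NULL, so NULL rows are silently excluded

Fix: Handle NULL separately with IS NULL alongside the inequality

Corrected query:
SELECT id, name, years FROM employees WHERE years != 5 OR years IS NULL

Result:
id | name | years
---+------+------
1  | Jack | NULL 
3  | Kate | NULL 
4  | Jack | NULL 
5  | Liam | NULL 
6  | Eve  | NULL 
7  | Iris | NULL 
8  | Jack | 23   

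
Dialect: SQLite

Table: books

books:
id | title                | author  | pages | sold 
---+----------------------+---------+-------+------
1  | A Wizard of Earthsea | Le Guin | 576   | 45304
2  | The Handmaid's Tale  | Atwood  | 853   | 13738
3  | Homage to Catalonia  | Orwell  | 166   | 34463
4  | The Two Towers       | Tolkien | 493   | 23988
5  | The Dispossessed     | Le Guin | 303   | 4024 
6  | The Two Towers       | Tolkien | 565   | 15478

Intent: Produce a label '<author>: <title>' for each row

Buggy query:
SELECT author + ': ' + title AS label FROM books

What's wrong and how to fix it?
Bug: SQLite uses || for string concatenation; + coerces text to numbers (yielding 0)

Fix: Replace + with || to concatenate text

Corrected query:
SELECT author || ': ' || title AS label FROM books

Result:
label                        
-----------------------------
Le Guin: A Wizard of Earthsea
Atwood: The Handmaid's Tale  
Orwell: Homage to Catalonia  
Tolkien: The Two Towers      
Le Guin: The Dispossessed    
Tolkien: The Two Towers      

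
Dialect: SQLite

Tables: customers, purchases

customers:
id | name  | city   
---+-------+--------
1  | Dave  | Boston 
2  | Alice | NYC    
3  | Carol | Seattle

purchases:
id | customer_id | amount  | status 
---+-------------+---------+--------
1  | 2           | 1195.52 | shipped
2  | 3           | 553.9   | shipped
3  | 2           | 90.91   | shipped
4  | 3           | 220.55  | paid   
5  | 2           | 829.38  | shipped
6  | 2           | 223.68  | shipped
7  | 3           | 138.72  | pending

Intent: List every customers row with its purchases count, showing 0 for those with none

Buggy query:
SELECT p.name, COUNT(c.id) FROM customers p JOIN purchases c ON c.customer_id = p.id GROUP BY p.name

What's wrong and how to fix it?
Bug: An inner join excludes parents with zero children

Fix: Switch to LEFT JOIN to retain unmatched parent rows

Corrected query:
SELECT p.name, COUNT(c.id) FROM customers p LEFT JOIN purchases c ON c.customer_id = p.id GROUP BY p.name

Result:
name  | COUNT(c.id)
------+------------
Alice | 4          
Carol | 3          
Dave  | 0          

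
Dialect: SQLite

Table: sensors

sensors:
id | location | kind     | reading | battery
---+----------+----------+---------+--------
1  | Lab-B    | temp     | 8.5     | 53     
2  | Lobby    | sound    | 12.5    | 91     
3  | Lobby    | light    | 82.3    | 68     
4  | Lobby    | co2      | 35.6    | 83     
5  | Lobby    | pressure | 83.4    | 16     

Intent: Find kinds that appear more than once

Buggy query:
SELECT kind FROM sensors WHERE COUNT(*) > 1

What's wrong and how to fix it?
Bug: WHERE can't reference COUNT(*); aggregates are computed after WHERE

Fix: Group first, then use HAVING for the count condition

Corrected query:
SELECT kind FROM sensors GROUP BY kind HAVING COUNT(*) > 1

Result:
(no rows)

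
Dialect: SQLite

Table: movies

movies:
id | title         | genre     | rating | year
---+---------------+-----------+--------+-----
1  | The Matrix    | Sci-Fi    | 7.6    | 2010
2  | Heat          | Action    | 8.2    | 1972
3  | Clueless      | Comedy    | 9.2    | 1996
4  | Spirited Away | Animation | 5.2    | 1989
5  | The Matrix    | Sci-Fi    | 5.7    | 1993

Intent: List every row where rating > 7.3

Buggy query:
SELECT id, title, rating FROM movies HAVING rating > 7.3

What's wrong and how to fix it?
Bug: This is a non-aggregate query (no GROUP BY, no aggregates), so in SQLite the HAVING clause is invalid here; a row-level condition belongs in WHERE

Fix: Use WHERE for row-level filtering

Corrected query:
SELECT id, title, rating FROM movies WHERE rating > 7.3

Result:
id | title      | rating
---+------------+-------
1  | The Matrix | 7.6   
2  | Heat       | 8.2   
3  | Clueless   | 9.2   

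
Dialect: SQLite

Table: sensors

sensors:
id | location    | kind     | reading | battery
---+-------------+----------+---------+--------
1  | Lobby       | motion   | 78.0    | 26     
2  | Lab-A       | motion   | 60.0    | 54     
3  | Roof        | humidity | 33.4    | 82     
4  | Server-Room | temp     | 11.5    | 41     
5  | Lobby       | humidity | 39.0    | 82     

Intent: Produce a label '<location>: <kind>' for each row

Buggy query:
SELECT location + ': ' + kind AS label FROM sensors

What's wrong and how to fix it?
Bug: SQLite uses || for string concatenation; + coerces text to numbers (yielding 0)

Fix: Use the || operator for string concatenation

Corrected query:
SELECT location || ': ' || kind AS label FROM sensors

Result:
label            
-----------------
Lobby: motion    
Lab-A: motion    
Roof: humidity   
Server-Room: temp
Lobby: humidity  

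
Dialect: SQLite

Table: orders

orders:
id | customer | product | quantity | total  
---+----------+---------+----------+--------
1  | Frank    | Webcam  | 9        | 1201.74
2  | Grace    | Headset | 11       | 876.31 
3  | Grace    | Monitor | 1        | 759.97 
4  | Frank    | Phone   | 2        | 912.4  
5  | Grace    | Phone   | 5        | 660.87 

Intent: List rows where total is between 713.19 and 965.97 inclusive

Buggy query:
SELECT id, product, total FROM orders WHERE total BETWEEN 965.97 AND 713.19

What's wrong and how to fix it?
Bug: The bounds are reversed; BETWEEN a AND b requires a <= b to match anything

Fix: Swap the bounds so the smaller value comes first

Corrected query:
SELECT id, product, total FROM orders WHERE total BETWEEN 713.19 AND 965.97

Result:
id | product | total 
---+---------+-------
2  | Headset | 876.31
3  | Monitor | 759.97
4  | Phone   | 912.4 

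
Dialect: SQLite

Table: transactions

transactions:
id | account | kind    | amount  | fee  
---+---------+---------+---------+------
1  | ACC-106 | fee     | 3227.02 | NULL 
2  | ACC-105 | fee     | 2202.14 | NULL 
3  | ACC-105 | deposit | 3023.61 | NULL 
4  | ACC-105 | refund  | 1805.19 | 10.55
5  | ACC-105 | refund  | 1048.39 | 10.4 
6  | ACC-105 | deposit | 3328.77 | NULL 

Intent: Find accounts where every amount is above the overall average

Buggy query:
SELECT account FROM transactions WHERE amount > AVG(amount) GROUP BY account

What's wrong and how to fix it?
Bug: WHERE evaluates per row before aggregation, so AVG() is unavailable

Fix: Use a subquery for AVG and a HAVING MIN(...) filter so the condition holds for every row in the group

Corrected query:
SELECT account FROM transactions GROUP BY account HAVING MIN(amount) > (SELECT AVG(amount) FROM transactions)

Result:
account
-------
ACC-106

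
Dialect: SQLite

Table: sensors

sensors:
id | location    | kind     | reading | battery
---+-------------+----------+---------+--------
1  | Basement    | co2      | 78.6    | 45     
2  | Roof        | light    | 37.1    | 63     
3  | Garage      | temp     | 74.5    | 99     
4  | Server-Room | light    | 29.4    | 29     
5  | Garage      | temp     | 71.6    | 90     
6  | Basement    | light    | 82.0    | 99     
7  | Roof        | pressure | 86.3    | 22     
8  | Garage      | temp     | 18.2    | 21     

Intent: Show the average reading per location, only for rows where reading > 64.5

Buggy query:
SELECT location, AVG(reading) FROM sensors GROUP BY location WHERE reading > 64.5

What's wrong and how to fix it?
Bug: WHERE cannot follow GROUP BY

Fix: Place WHERE between FROM and GROUP BY

Corrected query:
SELECT location, AVG(reading) FROM sensors WHERE reading > 64.5 GROUP BY location

Result:
location | AVG(reading)
---------+-------------
Basement | 80.3        
Garage   | 73.05       
Roof     | 86.3        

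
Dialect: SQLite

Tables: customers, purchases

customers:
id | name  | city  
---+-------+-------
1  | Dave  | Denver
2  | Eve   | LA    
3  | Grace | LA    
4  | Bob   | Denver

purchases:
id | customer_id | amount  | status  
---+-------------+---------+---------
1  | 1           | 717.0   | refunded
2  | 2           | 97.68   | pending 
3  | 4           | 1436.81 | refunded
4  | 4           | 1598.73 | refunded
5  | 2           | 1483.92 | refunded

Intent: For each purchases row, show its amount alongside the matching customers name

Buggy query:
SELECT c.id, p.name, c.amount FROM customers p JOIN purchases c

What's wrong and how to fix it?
Bug: JOIN with no ON clause produces a cartesian product; every purchases row pairs with every customers row

Fix: Add ON c.customer_id = p.id to the JOIN

Corrected query:
SELECT c.id, p.name, c.amount FROM customers p JOIN purchases c ON c.customer_id = p.id

Result:
id | name | amount 
---+------+--------
1  | Dave | 717    
2  | Eve  | 97.68  
3  | Bob  | 1436.81
4  | Bob  | 1598.73
5  | Eve  | 1483.92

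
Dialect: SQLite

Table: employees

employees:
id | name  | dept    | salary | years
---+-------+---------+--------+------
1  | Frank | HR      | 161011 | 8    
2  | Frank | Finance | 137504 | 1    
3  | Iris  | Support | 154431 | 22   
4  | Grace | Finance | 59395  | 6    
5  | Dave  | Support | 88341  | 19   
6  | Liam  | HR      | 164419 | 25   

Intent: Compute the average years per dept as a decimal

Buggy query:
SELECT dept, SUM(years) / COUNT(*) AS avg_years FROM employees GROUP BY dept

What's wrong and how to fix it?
Bug: Both operands are integers, so '/' performs integer division and truncates

Fix: Cast one side to REAL so the division keeps the fractional part

Corrected query:
SELECT dept, SUM(years) * 1.0 / COUNT(*) AS avg_years FROM employees GROUP BY dept

Result:
dept    | avg_years
--------+----------
Finance | 3.5      
HR      | 16.5     
Support | 20.5     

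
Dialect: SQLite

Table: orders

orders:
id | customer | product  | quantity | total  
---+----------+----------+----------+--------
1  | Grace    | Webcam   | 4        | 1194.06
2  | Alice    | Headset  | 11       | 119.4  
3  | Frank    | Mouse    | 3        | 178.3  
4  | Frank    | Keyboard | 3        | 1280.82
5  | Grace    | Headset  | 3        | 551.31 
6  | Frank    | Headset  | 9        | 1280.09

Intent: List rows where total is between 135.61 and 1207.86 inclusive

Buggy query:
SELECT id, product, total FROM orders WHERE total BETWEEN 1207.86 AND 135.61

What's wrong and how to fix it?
Bug: The bounds are reversed; BETWEEN a AND b requires a <= b to match anything

Fix: Swap the bounds so the smaller value comes first

Corrected query:
SELECT id, product, total FROM orders WHERE total BETWEEN 135.61 AND 1207.86

Result:
id | product | total  
---+---------+--------
1  | Webcam  | 1194.06
3  | Mouse   | 178.3  
5  | Headset | 551.31 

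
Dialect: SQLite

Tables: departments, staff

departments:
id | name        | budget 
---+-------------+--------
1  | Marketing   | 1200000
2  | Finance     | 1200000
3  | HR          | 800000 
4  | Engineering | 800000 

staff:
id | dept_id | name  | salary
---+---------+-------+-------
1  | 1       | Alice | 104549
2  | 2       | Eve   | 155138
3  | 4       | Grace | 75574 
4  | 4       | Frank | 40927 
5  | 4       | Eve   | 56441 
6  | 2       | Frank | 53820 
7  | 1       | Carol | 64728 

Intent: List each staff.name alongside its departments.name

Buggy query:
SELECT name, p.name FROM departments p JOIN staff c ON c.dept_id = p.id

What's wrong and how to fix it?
Bug: Both tables have a 'name' column; the unqualified reference is ambiguous

Fix: Prefix ambiguous columns with the table alias

Corrected query:
SELECT c.name, p.name FROM departments p JOIN staff c ON c.dept_id = p.id

Result:
name  | name       
------+------------
Alice | Marketing  
Eve   | Finance    
Grace | Engineering
Frank | Engineering
Eve   | Engineering
Frank | Finance    
Carol | Marketing  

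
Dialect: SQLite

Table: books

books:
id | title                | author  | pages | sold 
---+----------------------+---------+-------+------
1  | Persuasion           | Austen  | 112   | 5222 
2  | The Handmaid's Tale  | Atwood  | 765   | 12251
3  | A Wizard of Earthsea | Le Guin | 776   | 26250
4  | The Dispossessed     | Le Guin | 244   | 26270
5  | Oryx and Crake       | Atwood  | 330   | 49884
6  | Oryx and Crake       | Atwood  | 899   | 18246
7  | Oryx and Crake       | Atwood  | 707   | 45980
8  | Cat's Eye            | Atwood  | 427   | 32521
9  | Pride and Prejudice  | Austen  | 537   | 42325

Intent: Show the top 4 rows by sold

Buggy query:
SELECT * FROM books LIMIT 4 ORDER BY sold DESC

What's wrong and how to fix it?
Bug: ORDER BY cannot follow LIMIT; LIMIT is the final clause

Fix: Swap the clauses: ORDER BY first, then LIMIT

Corrected query:
SELECT * FROM books ORDER BY sold DESC LIMIT 4

Result:
id | title               | author | pages | sold 
---+---------------------+--------+-------+------
5  | Oryx and Crake      | Atwood | 330   | 49884
7  | Oryx and Crake      | Atwood | 707   | 45980
9  | Pride and Prejudice | Austen | 537   | 42325
8  | Cat's Eye           | Atwood | 427   | 32521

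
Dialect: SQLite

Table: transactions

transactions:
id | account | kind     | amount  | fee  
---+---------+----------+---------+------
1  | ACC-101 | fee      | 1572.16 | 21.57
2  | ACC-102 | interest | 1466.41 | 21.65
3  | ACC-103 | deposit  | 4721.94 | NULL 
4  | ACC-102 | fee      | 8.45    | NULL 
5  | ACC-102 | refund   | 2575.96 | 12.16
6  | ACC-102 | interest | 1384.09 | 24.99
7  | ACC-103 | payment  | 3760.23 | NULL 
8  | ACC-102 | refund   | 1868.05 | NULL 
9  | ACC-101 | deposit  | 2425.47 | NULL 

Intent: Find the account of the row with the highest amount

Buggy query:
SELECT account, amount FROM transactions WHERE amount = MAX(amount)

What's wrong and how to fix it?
Bug: WHERE is evaluated per row; an aggregate over the whole table isn't defined there

Fix: Use a subquery: WHERE amount = (SELECT MAX(amount) FROM transactions)

Corrected query:
SELECT account, amount FROM transactions WHERE amount = (SELECT MAX(amount) FROM transactions)

Result:
account | amount 
--------+--------
ACC-103 | 4721.94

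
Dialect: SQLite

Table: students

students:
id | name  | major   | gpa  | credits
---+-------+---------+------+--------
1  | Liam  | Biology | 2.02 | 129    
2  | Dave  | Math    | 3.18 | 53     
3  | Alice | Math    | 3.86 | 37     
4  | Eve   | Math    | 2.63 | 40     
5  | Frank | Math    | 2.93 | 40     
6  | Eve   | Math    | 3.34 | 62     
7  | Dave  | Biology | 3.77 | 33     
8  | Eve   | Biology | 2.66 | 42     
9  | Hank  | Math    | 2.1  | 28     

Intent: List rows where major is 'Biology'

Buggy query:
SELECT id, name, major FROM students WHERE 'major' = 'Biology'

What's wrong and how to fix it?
Bug: 'major' in single quotes is a string literal, not the column; the comparison is literal-vs-literal and never true

Fix: Reference the column as major without single quotes

Corrected query:
SELECT id, name, major FROM students WHERE major = 'Biology'

Result:
id | name | major  
---+------+--------
1  | Liam | Biology
7  | Dave | Biology
8  | Eve  | Biology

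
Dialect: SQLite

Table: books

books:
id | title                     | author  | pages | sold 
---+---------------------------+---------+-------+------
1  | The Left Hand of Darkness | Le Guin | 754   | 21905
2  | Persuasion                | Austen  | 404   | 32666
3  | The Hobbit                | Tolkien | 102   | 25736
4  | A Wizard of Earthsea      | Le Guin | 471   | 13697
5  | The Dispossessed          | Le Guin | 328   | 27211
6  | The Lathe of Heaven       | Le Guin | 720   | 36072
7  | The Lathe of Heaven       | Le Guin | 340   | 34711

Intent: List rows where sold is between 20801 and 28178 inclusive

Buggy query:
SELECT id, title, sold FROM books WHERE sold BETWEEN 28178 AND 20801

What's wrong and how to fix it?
Bug: The bounds are reversed; BETWEEN a AND b requires a <= b to match anything

Fix: Write BETWEEN 20801 AND 28178

Corrected query:
SELECT id, title, sold FROM books WHERE sold BETWEEN 20801 AND 28178

Result:
id | title                     | sold 
---+---------------------------+------
1  | The Left Hand of Darkness | 21905
3  | The Hobbit                | 25736
5  | The Dispossessed          | 27211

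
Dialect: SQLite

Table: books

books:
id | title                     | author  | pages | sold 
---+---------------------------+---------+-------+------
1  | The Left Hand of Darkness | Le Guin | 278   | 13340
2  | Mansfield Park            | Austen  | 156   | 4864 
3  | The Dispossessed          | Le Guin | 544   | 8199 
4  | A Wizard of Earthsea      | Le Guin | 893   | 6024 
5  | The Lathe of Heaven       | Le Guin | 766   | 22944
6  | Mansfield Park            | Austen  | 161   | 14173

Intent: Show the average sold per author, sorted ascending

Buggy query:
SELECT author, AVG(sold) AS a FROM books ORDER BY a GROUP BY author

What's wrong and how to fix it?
Bug: GROUP BY must precede ORDER BY

Fix: Reorder: SELECT … FROM … GROUP BY … ORDER BY …

Corrected query:
SELECT author, AVG(sold) AS a FROM books GROUP BY author ORDER BY a

Result:
author  | a       
--------+---------
Austen  | 9518.5  
Le Guin | 12626.75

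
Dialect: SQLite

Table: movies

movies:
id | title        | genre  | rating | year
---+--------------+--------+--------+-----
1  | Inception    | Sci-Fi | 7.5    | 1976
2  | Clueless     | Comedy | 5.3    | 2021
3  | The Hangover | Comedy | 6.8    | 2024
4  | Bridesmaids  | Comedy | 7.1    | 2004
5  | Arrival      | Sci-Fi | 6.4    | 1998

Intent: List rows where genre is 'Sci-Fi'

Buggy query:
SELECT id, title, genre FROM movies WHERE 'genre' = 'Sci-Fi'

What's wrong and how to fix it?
Bug: 'genre' in single quotes is a string literal, not the column; the comparison is literal-vs-literal and never true

Fix: Reference the column as genre without single quotes

Corrected query:
SELECT id, title, genre FROM movies WHERE genre = 'Sci-Fi'

Result:
id | title     | genre 
---+-----------+-------
1  | Inception | Sci-Fi
5  | Arrival   | Sci-Fi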